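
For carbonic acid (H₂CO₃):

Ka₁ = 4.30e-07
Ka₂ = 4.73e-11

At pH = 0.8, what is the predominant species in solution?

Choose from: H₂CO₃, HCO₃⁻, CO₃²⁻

pKa₁ = 6.37, pKa₂ = 10.33. For a polyprotic acid the predominant species crosses at each pKa: below pKa_n the protonated form dominates, above it the deprotonated form does. At pH = 0.8, the predominant species is H₂CO₃.

H₂CO₃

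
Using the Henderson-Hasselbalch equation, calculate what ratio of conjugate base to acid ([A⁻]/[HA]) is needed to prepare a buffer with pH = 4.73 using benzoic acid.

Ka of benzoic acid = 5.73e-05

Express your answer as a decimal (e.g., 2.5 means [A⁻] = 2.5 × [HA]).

pKa = -log(5.73e-05) = 4.2418. pH = pKa + log([A⁻]/[HA]), so log([A⁻]/[HA]) = pH − pKa = 4.73 − 4.2418 = 0.4882. [A⁻]/[HA] = 10^(0.4882) = 3.08

[A⁻]/[HA] = 3.08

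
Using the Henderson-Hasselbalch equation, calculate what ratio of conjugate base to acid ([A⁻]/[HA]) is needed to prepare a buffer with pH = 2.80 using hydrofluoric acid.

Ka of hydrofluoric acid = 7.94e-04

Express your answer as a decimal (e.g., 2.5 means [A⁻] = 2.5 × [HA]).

pKa = -log(7.94e-04) = 3.1002. pH = pKa + log([A⁻]/[HA]), so log([A⁻]/[HA]) = pH − pKa = 2.80 − 3.1002 = -0.3002. [A⁻]/[HA] = 10^(-0.3002) = 0.501

[A⁻]/[HA] = 0.501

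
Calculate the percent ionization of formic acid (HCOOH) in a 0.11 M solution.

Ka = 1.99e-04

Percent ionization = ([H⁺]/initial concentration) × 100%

Using Ka equilibrium: x² + Ka×x - Ka×C = 0. Solving: [H⁺] = 4.5802e-03. Percent = (4.5802e-03/0.11) × 100

Percent ionization = 4.16%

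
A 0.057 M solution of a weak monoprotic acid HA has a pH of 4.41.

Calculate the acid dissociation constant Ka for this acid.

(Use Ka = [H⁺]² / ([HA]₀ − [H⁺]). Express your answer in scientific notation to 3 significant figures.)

[H⁺] = 10^(−pH) = 10^(−4.41) = 3.890e-05 M. For HA ⇌ H⁺ + A⁻, Ka = [H⁺][A⁻]/[HA] = [H⁺]² / ([HA]₀ − [H⁺]) = (3.890e-05)² / (0.057 − 3.890e-05) = 2.66e-08.

K_a = 2.66e-08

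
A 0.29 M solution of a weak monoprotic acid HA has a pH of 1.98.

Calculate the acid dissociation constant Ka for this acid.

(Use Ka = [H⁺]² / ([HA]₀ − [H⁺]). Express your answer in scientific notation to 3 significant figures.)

[H⁺] = 10^(−pH) = 10^(−1.98) = 1.047e-02 M. For HA ⇌ H⁺ + A⁻, Ka = [H⁺][A⁻]/[HA] = [H⁺]² / ([HA]₀ − [H⁺]) = (1.047e-02)² / (0.29 − 1.047e-02) = 3.92e-04.

K_a = 3.92e-04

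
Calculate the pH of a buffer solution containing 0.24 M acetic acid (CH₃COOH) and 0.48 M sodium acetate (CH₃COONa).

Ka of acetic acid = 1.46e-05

pKa = -log(1.46e-05) = 4.84. pH = pKa + log([A⁻]/[HA]) = 4.84 + log(0.48/0.24)

pH = 5.14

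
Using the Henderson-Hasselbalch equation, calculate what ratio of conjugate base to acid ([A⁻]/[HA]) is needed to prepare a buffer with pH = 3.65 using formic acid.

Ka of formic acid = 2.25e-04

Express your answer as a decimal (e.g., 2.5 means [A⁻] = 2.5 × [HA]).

pKa = -log(2.25e-04) = 3.6478. pH = pKa + log([A⁻]/[HA]), so log([A⁻]/[HA]) = pH − pKa = 3.65 − 3.6478 = 0.0022. [A⁻]/[HA] = 10^(0.0022) = 1.01

[A⁻]/[HA] = 1.01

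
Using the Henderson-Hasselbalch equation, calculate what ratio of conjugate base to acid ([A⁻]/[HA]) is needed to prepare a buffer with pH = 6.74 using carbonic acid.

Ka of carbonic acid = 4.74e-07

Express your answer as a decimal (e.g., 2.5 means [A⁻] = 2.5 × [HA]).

pKa = -log(4.74e-07) = 6.3242. pH = pKa + log([A⁻]/[HA]), so log([A⁻]/[HA]) = pH − pKa = 6.74 − 6.3242 = 0.4158. [A⁻]/[HA] = 10^(0.4158) = 2.60

[A⁻]/[HA] = 2.60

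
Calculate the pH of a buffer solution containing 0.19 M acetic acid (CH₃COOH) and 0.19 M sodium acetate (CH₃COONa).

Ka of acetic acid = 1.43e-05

pKa = -log(1.43e-05) = 4.84. pH = pKa + log([A⁻]/[HA]) = 4.84 + log(0.19/0.19)

pH = 4.84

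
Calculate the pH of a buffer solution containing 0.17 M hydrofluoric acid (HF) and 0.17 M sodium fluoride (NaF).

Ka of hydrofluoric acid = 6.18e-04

pKa = -log(6.18e-04) = 3.21. pH = pKa + log([A⁻]/[HA]) = 3.21 + log(0.17/0.17)

pH = 3.21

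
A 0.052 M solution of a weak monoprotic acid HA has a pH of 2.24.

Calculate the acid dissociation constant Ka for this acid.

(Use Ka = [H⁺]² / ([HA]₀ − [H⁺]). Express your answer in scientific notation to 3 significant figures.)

[H⁺] = 10^(−pH) = 10^(−2.24) = 5.754e-03 M. For HA ⇌ H⁺ + A⁻, Ka = [H⁺][A⁻]/[HA] = [H⁺]² / ([HA]₀ − [H⁺]) = (5.754e-03)² / (0.052 − 5.754e-03) = 7.16e-04.

K_a = 7.16e-04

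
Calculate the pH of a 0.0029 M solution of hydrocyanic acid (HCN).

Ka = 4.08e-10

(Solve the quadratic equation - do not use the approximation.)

x² + Ka×x - Ka×C = 0. Using quadratic formula: [H⁺] = 1.0875e-06

pH = 5.96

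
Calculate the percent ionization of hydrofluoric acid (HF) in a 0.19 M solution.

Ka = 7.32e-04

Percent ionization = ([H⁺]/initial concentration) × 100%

Using Ka equilibrium: x² + Ka×x - Ka×C = 0. Solving: [H⁺] = 1.1433e-02. Percent = (1.1433e-02/0.19) × 100

Percent ionization = 6.02%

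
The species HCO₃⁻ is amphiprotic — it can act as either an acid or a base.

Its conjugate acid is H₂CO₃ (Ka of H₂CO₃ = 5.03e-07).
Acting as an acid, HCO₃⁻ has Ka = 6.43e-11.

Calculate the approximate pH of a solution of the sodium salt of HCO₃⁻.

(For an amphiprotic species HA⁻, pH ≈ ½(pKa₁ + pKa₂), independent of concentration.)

pKa₁ = -log(5.03e-07) = 6.30; pKa₂ = -log(6.43e-11) = 10.19. For an amphiprotic species, pH ≈ ½(pKa₁ + pKa₂) = ½(6.30 + 10.19) = 8.25.

pH = 8.25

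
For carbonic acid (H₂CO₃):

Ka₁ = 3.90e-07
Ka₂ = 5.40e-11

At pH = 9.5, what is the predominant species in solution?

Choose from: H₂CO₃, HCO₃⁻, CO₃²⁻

pKa₁ = 6.41, pKa₂ = 10.27. For a polyprotic acid the predominant species crosses at each pKa: below pKa_n the protonated form dominates, above it the deprotonated form does. At pH = 9.5, the predominant species is HCO₃⁻.

HCO₃⁻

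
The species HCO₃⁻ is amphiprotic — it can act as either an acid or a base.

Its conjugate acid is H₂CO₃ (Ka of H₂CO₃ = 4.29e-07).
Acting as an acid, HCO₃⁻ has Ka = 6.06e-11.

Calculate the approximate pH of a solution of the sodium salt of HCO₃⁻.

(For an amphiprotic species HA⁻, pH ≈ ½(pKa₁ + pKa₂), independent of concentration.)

pKa₁ = -log(4.29e-07) = 6.37; pKa₂ = -log(6.06e-11) = 10.22. For an amphiprotic species, pH ≈ ½(pKa₁ + pKa₂) = ½(6.37 + 10.22) = 8.29.

pH = 8.29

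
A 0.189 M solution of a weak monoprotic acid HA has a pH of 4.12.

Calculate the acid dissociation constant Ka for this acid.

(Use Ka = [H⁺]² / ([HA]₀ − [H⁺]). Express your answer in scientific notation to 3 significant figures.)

[H⁺] = 10^(−pH) = 10^(−4.12) = 7.586e-05 M. For HA ⇌ H⁺ + A⁻, Ka = [H⁺][A⁻]/[HA] = [H⁺]² / ([HA]₀ − [H⁺]) = (7.586e-05)² / (0.189 − 7.586e-05) = 3.05e-08.

K_a = 3.05e-08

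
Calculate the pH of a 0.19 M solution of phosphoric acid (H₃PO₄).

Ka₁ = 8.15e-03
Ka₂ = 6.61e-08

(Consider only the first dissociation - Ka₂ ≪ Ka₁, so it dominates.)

First dissociation dominates. From Ka₁ = [H⁺][HA⁻]/[H₂A], x² + Ka₁·x − Ka₁·C = 0 with C = 0.19 M and Ka₁ = 8.15e-03. Solving: [H⁺] = (−Ka₁ + √(Ka₁² + 4·Ka₁·C)) / 2 = 3.5486e-02 M. pH = -log(3.5486e-02) = 1.45.

pH = 1.45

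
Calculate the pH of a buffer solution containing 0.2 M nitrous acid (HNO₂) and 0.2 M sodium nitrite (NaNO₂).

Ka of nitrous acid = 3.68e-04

pKa = -log(3.68e-04) = 3.43. pH = pKa + log([A⁻]/[HA]) = 3.43 + log(0.2/0.2)

pH = 3.43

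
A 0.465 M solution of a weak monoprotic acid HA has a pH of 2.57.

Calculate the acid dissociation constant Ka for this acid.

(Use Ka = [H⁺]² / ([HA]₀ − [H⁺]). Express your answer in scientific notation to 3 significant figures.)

[H⁺] = 10^(−pH) = 10^(−2.57) = 2.692e-03 M. For HA ⇌ H⁺ + A⁻, Ka = [H⁺][A⁻]/[HA] = [H⁺]² / ([HA]₀ − [H⁺]) = (2.692e-03)² / (0.465 − 2.692e-03) = 1.57e-05.

K_a = 1.57e-05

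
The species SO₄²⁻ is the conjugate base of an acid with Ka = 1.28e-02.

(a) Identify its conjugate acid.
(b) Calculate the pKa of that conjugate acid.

(a) The conjugate acid is formed by adding one H⁺ to SO₄²⁻, giving HSO₄⁻. (b) pKa = -log(Ka) = -log(1.28e-02) = 1.89.

Conjugate acid: HSO₄⁻; pK_a = 1.89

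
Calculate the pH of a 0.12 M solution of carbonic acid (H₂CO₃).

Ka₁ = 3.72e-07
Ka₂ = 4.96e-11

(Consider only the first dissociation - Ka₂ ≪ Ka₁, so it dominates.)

First dissociation dominates. From Ka₁ = [H⁺][HA⁻]/[H₂A], x² + Ka₁·x − Ka₁·C = 0 with C = 0.12 M and Ka₁ = 3.72e-07. Solving: [H⁺] = (−Ka₁ + √(Ka₁² + 4·Ka₁·C)) / 2 = 2.1110e-04 M. pH = -log(2.1110e-04) = 3.68.

pH = 3.68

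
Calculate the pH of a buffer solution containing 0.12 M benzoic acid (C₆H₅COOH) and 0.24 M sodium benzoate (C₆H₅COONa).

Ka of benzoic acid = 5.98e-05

pKa = -log(5.98e-05) = 4.22. pH = pKa + log([A⁻]/[HA]) = 4.22 + log(0.24/0.12)

pH = 4.52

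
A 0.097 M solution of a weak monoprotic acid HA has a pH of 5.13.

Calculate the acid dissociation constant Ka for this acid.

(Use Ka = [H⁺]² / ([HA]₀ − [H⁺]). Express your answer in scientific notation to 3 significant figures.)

[H⁺] = 10^(−pH) = 10^(−5.13) = 7.413e-06 M. For HA ⇌ H⁺ + A⁻, Ka = [H⁺][A⁻]/[HA] = [H⁺]² / ([HA]₀ − [H⁺]) = (7.413e-06)² / (0.097 − 7.413e-06) = 5.67e-10.

K_a = 5.67e-10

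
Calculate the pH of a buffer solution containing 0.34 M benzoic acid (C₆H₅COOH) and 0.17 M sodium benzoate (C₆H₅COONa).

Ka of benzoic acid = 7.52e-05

pKa = -log(7.52e-05) = 4.12. pH = pKa + log([A⁻]/[HA]) = 4.12 + log(0.17/0.34)

pH = 3.82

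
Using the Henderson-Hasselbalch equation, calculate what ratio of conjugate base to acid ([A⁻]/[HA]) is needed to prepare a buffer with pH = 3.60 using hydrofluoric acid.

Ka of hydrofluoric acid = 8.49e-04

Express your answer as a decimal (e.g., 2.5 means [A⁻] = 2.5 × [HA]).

pKa = -log(8.49e-04) = 3.0711. pH = pKa + log([A⁻]/[HA]), so log([A⁻]/[HA]) = pH − pKa = 3.60 − 3.0711 = 0.5289. [A⁻]/[HA] = 10^(0.5289) = 3.38

[A⁻]/[HA] = 3.38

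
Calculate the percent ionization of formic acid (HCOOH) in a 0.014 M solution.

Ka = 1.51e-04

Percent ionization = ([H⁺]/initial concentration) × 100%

Using Ka equilibrium: x² + Ka×x - Ka×C = 0. Solving: [H⁺] = 1.3804e-03. Percent = (1.3804e-03/0.014) × 100

Percent ionization = 9.86%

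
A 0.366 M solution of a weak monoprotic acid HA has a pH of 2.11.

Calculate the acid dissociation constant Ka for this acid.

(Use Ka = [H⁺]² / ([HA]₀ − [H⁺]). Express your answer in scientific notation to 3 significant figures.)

[H⁺] = 10^(−pH) = 10^(−2.11) = 7.762e-03 M. For HA ⇌ H⁺ + A⁻, Ka = [H⁺][A⁻]/[HA] = [H⁺]² / ([HA]₀ − [H⁺]) = (7.762e-03)² / (0.366 − 7.762e-03) = 1.68e-04.

K_a = 1.68e-04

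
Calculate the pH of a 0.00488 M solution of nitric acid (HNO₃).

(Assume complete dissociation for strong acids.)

[H⁺] = 0.00488 M for strong acid. pH = -log[H⁺] = -log(0.00488)

pH = 2.31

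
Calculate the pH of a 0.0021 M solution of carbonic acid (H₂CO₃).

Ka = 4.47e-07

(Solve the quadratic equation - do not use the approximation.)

x² + Ka×x - Ka×C = 0. Using quadratic formula: [H⁺] = 3.0416e-05

pH = 4.52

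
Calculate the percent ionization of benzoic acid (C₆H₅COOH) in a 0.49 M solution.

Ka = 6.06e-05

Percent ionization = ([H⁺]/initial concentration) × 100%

Using Ka equilibrium: x² + Ka×x - Ka×C = 0. Solving: [H⁺] = 5.4190e-03. Percent = (5.4190e-03/0.49) × 100

Percent ionization = 1.11%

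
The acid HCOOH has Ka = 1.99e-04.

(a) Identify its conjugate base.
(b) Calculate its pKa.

(a) The conjugate base is formed by removing one H⁺ from HCOOH, giving HCOO⁻. (b) pKa = -log(Ka) = -log(1.99e-04) = 3.70.

Conjugate base: HCOO⁻; pK_a = 3.70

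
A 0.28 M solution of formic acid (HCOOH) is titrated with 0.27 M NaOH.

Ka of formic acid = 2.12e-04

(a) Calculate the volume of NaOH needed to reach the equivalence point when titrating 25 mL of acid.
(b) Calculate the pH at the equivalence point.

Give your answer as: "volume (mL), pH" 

moles acid = 0.28 × 25/1000 = 0.007 mol; V_base = moles/0.27 × 1000 = 25.9 mL. At equivalence only the conjugate base is present: [A⁻] = 0.007/0.051 = 1.3745e-01 M. Kb = Kw/Ka = 4.72e-11; [OH⁻] = √(Kb × [A⁻]) = 2.5463e-06; pOH = 5.59; pH = 14 - pOH = 8.41.

V = 25.9 mL, pH = 8.41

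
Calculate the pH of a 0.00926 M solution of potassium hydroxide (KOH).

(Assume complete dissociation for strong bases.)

[OH⁻] = 0.00926 M for strong base. pOH = -log[OH⁻] = 2.03, pH = 14 - pOH

pH = 11.97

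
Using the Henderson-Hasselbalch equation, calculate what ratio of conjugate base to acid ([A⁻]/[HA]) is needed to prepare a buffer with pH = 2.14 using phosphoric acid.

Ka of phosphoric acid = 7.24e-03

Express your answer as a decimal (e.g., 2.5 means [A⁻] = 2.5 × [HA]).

pKa = -log(7.24e-03) = 2.1403. pH = pKa + log([A⁻]/[HA]), so log([A⁻]/[HA]) = pH − pKa = 2.14 − 2.1403 = -0.0003. [A⁻]/[HA] = 10^(-0.0003) = 0.999

[A⁻]/[HA] = 0.999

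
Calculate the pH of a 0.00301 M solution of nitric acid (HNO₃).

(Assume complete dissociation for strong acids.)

[H⁺] = 0.00301 M for strong acid. pH = -log[H⁺] = -log(0.00301)

pH = 2.52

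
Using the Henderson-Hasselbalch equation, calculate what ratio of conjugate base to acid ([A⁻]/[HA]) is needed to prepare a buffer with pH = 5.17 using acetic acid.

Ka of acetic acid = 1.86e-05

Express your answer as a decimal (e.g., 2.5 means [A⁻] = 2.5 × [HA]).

pKa = -log(1.86e-05) = 4.7305. pH = pKa + log([A⁻]/[HA]), so log([A⁻]/[HA]) = pH − pKa = 5.17 − 4.7305 = 0.4395. [A⁻]/[HA] = 10^(0.4395) = 2.75

[A⁻]/[HA] = 2.75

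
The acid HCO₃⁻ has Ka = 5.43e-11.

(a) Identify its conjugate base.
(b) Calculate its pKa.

(a) The conjugate base is formed by removing one H⁺ from HCO₃⁻, giving CO₃²⁻. (b) pKa = -log(Ka) = -log(5.43e-11) = 10.27.

Conjugate base: CO₃²⁻; pK_a = 10.27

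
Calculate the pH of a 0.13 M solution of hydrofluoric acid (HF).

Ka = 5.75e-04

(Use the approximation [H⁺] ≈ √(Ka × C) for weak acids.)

[H⁺] = √(Ka × C) = √(5.75e-04 × 0.13) = 8.6458e-03. pH = -log(8.6458e-03)

pH = 2.06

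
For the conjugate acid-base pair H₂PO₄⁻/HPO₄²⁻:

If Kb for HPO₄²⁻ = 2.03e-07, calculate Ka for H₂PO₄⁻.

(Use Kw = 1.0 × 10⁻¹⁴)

For a conjugate pair Ka × Kb = Kw, so Ka = Kw/Kb = 1.0 × 10⁻¹⁴ / 2.03e-07 = 4.93e-08.

K_a = 4.93e-08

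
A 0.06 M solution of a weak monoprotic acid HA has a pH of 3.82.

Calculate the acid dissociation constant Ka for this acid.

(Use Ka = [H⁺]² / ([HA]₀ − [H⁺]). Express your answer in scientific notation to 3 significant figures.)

[H⁺] = 10^(−pH) = 10^(−3.82) = 1.514e-04 M. For HA ⇌ H⁺ + A⁻, Ka = [H⁺][A⁻]/[HA] = [H⁺]² / ([HA]₀ − [H⁺]) = (1.514e-04)² / (0.06 − 1.514e-04) = 3.83e-07.

K_a = 3.83e-07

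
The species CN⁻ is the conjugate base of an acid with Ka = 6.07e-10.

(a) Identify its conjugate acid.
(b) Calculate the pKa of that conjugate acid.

(a) The conjugate acid is formed by adding one H⁺ to CN⁻, giving HCN. (b) pKa = -log(Ka) = -log(6.07e-10) = 9.22.

Conjugate acid: HCN; pK_a = 9.22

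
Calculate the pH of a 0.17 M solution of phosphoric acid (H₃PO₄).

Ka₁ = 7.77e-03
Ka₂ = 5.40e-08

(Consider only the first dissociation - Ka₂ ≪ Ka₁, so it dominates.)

First dissociation dominates. From Ka₁ = [H⁺][HA⁻]/[H₂A], x² + Ka₁·x − Ka₁·C = 0 with C = 0.17 M and Ka₁ = 7.77e-03. Solving: [H⁺] = (−Ka₁ + √(Ka₁² + 4·Ka₁·C)) / 2 = 3.2666e-02 M. pH = -log(3.2666e-02) = 1.49.

pH = 1.49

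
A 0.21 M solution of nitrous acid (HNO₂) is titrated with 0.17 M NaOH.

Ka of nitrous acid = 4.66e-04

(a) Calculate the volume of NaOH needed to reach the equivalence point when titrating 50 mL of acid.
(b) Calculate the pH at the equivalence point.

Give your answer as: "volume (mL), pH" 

moles acid = 0.21 × 50/1000 = 0.0105 mol; V_base = moles/0.17 × 1000 = 61.8 mL. At equivalence only the conjugate base is present: [A⁻] = 0.0105/0.112 = 9.3947e-02 M. Kb = Kw/Ka = 2.15e-11; [OH⁻] = √(Kb × [A⁻]) = 1.4199e-06; pOH = 5.85; pH = 14 - pOH = 8.15.

V = 61.8 mL, pH = 8.15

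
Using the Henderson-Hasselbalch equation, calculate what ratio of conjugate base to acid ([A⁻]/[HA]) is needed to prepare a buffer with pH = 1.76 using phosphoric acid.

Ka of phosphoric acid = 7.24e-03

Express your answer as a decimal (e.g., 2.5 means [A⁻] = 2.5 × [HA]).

pKa = -log(7.24e-03) = 2.1403. pH = pKa + log([A⁻]/[HA]), so log([A⁻]/[HA]) = pH − pKa = 1.76 − 2.1403 = -0.3803. [A⁻]/[HA] = 10^(-0.3803) = 0.417

[A⁻]/[HA] = 0.417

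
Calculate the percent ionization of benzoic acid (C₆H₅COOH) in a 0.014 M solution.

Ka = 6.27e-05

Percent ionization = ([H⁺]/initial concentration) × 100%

Using Ka equilibrium: x² + Ka×x - Ka×C = 0. Solving: [H⁺] = 9.0608e-04. Percent = (9.0608e-04/0.014) × 100

Percent ionization = 6.47%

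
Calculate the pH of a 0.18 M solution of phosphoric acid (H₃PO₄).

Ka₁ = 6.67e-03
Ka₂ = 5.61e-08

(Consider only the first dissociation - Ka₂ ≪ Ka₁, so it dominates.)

First dissociation dominates. From Ka₁ = [H⁺][HA⁻]/[H₂A], x² + Ka₁·x − Ka₁·C = 0 with C = 0.18 M and Ka₁ = 6.67e-03. Solving: [H⁺] = (−Ka₁ + √(Ka₁² + 4·Ka₁·C)) / 2 = 3.1475e-02 M. pH = -log(3.1475e-02) = 1.50.

pH = 1.50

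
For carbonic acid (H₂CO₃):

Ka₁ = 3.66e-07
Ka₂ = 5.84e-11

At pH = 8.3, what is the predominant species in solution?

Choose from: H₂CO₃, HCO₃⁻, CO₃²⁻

pKa₁ = 6.44, pKa₂ = 10.23. For a polyprotic acid the predominant species crosses at each pKa: below pKa_n the protonated form dominates, above it the deprotonated form does. At pH = 8.3, the predominant species is HCO₃⁻.

HCO₃⁻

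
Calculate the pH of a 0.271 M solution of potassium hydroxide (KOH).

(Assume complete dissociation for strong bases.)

[OH⁻] = 0.271 M for strong base. pOH = -log[OH⁻] = 0.57, pH = 14 - pOH

pH = 13.43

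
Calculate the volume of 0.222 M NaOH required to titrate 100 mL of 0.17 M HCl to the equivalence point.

At equivalence: moles acid = moles base. moles HCl = 0.17 × 100/1000 = 0.017 mol. V_base = moles / 0.222 × 1000 = 76.6 mL.

V_{base} = 76.6 mL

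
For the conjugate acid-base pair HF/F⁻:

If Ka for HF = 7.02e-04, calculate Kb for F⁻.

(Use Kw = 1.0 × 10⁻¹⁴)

For a conjugate pair Ka × Kb = Kw, so Kb = Kw/Ka = 1.0 × 10⁻¹⁴ / 7.02e-04 = 1.42e-11.

K_b = 1.42e-11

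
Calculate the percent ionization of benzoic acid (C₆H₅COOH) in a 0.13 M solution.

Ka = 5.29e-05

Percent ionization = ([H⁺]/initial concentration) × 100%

Using Ka equilibrium: x² + Ka×x - Ka×C = 0. Solving: [H⁺] = 2.5961e-03. Percent = (2.5961e-03/0.13) × 100

Percent ionization = 2%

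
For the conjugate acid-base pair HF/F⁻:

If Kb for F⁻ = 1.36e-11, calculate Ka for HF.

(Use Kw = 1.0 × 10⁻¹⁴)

For a conjugate pair Ka × Kb = Kw, so Ka = Kw/Kb = 1.0 × 10⁻¹⁴ / 1.36e-11 = 7.35e-04.

K_a = 7.35e-04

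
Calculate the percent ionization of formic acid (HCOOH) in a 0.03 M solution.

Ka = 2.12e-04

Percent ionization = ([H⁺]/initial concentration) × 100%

Using Ka equilibrium: x² + Ka×x - Ka×C = 0. Solving: [H⁺] = 2.4181e-03. Percent = (2.4181e-03/0.03) × 100

Percent ionization = 8.06%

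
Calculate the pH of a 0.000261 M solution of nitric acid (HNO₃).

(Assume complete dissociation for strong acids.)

[H⁺] = 0.000261 M for strong acid. pH = -log[H⁺] = -log(0.000261)

pH = 3.58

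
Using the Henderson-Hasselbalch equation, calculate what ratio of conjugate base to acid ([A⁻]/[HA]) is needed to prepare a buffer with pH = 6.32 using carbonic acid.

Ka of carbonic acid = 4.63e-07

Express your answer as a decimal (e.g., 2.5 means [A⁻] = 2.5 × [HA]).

pKa = -log(4.63e-07) = 6.3344. pH = pKa + log([A⁻]/[HA]), so log([A⁻]/[HA]) = pH − pKa = 6.32 − 6.3344 = -0.0144. [A⁻]/[HA] = 10^(-0.0144) = 0.967

[A⁻]/[HA] = 0.967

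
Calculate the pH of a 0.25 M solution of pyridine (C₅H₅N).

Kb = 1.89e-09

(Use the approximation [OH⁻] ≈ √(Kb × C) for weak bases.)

[OH⁻] = √(Kb × C) = √(1.89e-09 × 0.25) = 2.1737e-05. pOH = 4.66, pH = 14 - pOH

pH = 9.34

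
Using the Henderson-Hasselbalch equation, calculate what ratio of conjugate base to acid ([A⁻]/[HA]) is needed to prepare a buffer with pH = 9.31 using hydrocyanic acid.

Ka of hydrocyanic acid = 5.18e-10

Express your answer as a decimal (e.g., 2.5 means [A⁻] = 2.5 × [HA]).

pKa = -log(5.18e-10) = 9.2857. pH = pKa + log([A⁻]/[HA]), so log([A⁻]/[HA]) = pH − pKa = 9.31 − 9.2857 = 0.0243. [A⁻]/[HA] = 10^(0.0243) = 1.06

[A⁻]/[HA] = 1.06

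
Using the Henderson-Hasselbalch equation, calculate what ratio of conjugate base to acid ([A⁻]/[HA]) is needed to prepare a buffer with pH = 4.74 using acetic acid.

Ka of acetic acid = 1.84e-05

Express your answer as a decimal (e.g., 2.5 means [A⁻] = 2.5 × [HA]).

pKa = -log(1.84e-05) = 4.7352. pH = pKa + log([A⁻]/[HA]), so log([A⁻]/[HA]) = pH − pKa = 4.74 − 4.7352 = 0.0048. [A⁻]/[HA] = 10^(0.0048) = 1.01

[A⁻]/[HA] = 1.01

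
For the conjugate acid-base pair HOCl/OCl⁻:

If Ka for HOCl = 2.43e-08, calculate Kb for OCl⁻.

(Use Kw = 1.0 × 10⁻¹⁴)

For a conjugate pair Ka × Kb = Kw, so Kb = Kw/Ka = 1.0 × 10⁻¹⁴ / 2.43e-08 = 4.12e-07.

K_b = 4.12e-07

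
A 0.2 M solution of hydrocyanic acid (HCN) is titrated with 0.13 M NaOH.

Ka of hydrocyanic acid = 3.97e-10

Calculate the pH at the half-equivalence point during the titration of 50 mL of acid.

At half-equivalence [HA] = [A⁻], so Henderson-Hasselbalch gives pH = pKa = -log(3.97e-10) = 9.40.

pH = pKa = 9.40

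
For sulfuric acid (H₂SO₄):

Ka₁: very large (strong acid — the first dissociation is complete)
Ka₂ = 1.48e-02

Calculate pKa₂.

pKa₂ = -log(Ka₂) = -log(1.48e-02) = 1.83.

pK_{a2} = 1.83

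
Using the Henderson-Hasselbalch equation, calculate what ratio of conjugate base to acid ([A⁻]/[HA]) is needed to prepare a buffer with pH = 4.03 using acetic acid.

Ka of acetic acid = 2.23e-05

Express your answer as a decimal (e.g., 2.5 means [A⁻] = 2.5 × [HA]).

pKa = -log(2.23e-05) = 4.6517. pH = pKa + log([A⁻]/[HA]), so log([A⁻]/[HA]) = pH − pKa = 4.03 − 4.6517 = -0.6217. [A⁻]/[HA] = 10^(-0.6217) = 0.239

[A⁻]/[HA] = 0.239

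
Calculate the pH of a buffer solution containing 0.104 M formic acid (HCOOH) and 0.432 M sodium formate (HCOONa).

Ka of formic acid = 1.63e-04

pKa = -log(1.63e-04) = 3.79. pH = pKa + log([A⁻]/[HA]) = 3.79 + log(0.432/0.104)

pH = 4.41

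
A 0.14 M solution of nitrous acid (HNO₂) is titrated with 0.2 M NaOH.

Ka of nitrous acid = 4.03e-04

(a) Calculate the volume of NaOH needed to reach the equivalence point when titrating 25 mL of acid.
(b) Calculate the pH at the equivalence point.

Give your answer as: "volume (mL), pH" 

moles acid = 0.14 × 25/1000 = 0.0035 mol; V_base = moles/0.2 × 1000 = 17.5 mL. At equivalence only the conjugate base is present: [A⁻] = 0.0035/0.043 = 8.2353e-02 M. Kb = Kw/Ka = 2.48e-11; [OH⁻] = √(Kb × [A⁻]) = 1.4295e-06; pOH = 5.84; pH = 14 - pOH = 8.16.

V = 17.5 mL, pH = 8.16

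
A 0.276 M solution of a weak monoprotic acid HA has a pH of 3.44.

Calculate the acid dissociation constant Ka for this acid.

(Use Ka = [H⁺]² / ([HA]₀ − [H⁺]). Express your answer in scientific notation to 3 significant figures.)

[H⁺] = 10^(−pH) = 10^(−3.44) = 3.631e-04 M. For HA ⇌ H⁺ + A⁻, Ka = [H⁺][A⁻]/[HA] = [H⁺]² / ([HA]₀ − [H⁺]) = (3.631e-04)² / (0.276 − 3.631e-04) = 4.78e-07.

K_a = 4.78e-07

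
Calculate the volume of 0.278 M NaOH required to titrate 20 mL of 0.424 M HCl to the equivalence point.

At equivalence: moles acid = moles base. moles HCl = 0.424 × 20/1000 = 0.00848 mol. V_base = moles / 0.278 × 1000 = 30.5 mL.

V_{base} = 30.5 mL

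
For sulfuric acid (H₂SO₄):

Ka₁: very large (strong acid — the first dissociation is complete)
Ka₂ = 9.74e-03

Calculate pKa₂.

pKa₂ = -log(Ka₂) = -log(9.74e-03) = 2.01.

pK_{a2} = 2.01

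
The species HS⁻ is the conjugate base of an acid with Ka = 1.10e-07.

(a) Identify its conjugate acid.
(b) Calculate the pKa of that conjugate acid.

(a) The conjugate acid is formed by adding one H⁺ to HS⁻, giving H₂S. (b) pKa = -log(Ka) = -log(1.10e-07) = 6.96.

Conjugate acid: H₂S; pK_a = 6.96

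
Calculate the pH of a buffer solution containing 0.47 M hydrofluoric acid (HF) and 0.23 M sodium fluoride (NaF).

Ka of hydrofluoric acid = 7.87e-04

pKa = -log(7.87e-04) = 3.10. pH = pKa + log([A⁻]/[HA]) = 3.10 + log(0.23/0.47)

pH = 2.79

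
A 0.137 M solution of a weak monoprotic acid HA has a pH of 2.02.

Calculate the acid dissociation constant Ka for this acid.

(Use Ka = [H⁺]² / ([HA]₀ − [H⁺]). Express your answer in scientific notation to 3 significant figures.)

[H⁺] = 10^(−pH) = 10^(−2.02) = 9.550e-03 M. For HA ⇌ H⁺ + A⁻, Ka = [H⁺][A⁻]/[HA] = [H⁺]² / ([HA]₀ − [H⁺]) = (9.550e-03)² / (0.137 − 9.550e-03) = 7.16e-04.

K_a = 7.16e-04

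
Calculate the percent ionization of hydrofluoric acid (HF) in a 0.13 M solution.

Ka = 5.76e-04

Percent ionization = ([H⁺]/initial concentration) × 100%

Using Ka equilibrium: x² + Ka×x - Ka×C = 0. Solving: [H⁺] = 8.3701e-03. Percent = (8.3701e-03/0.13) × 100

Percent ionization = 6.44%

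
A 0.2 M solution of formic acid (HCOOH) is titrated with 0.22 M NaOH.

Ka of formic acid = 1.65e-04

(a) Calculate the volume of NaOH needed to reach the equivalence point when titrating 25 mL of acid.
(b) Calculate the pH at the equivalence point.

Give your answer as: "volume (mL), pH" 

moles acid = 0.2 × 25/1000 = 0.005 mol; V_base = moles/0.22 × 1000 = 22.7 mL. At equivalence only the conjugate base is present: [A⁻] = 0.005/0.048 = 1.0476e-01 M. Kb = Kw/Ka = 6.06e-11; [OH⁻] = √(Kb × [A⁻]) = 2.5198e-06; pOH = 5.60; pH = 14 - pOH = 8.40.

V = 22.7 mL, pH = 8.40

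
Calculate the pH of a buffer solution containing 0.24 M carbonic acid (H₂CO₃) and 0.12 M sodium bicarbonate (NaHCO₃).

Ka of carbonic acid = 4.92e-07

pKa = -log(4.92e-07) = 6.31. pH = pKa + log([A⁻]/[HA]) = 6.31 + log(0.12/0.24)

pH = 6.01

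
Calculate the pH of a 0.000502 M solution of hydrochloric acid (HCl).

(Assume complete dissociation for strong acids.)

[H⁺] = 0.000502 M for strong acid. pH = -log[H⁺] = -log(0.000502)

pH = 3.30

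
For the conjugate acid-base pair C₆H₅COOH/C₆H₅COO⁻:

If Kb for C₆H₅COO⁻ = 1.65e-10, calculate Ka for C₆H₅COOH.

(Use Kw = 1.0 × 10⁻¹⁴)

For a conjugate pair Ka × Kb = Kw, so Ka = Kw/Kb = 1.0 × 10⁻¹⁴ / 1.65e-10 = 6.06e-05.

K_a = 6.06e-05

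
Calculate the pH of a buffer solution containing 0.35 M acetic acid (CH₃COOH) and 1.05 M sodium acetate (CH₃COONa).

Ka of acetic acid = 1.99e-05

pKa = -log(1.99e-05) = 4.70. pH = pKa + log([A⁻]/[HA]) = 4.70 + log(1.05/0.35)

pH = 5.18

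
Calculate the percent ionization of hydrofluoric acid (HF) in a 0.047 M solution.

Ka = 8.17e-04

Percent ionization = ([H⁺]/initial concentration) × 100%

Using Ka equilibrium: x² + Ka×x - Ka×C = 0. Solving: [H⁺] = 5.8016e-03. Percent = (5.8016e-03/0.047) × 100

Percent ionization = 12.3%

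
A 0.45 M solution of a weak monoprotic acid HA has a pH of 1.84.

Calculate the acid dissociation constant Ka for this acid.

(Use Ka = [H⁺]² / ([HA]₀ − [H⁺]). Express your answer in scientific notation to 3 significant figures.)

[H⁺] = 10^(−pH) = 10^(−1.84) = 1.445e-02 M. For HA ⇌ H⁺ + A⁻, Ka = [H⁺][A⁻]/[HA] = [H⁺]² / ([HA]₀ − [H⁺]) = (1.445e-02)² / (0.45 − 1.445e-02) = 4.80e-04.

K_a = 4.80e-04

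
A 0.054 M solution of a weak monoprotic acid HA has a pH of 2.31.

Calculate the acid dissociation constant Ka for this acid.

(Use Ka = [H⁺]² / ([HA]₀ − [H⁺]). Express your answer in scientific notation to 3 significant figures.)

[H⁺] = 10^(−pH) = 10^(−2.31) = 4.898e-03 M. For HA ⇌ H⁺ + A⁻, Ka = [H⁺][A⁻]/[HA] = [H⁺]² / ([HA]₀ − [H⁺]) = (4.898e-03)² / (0.054 − 4.898e-03) = 4.89e-04.

K_a = 4.89e-04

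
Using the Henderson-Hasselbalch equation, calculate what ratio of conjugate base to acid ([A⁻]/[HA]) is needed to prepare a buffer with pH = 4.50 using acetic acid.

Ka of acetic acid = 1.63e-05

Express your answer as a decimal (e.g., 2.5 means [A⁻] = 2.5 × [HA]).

pKa = -log(1.63e-05) = 4.7878. pH = pKa + log([A⁻]/[HA]), so log([A⁻]/[HA]) = pH − pKa = 4.50 − 4.7878 = -0.2878. [A⁻]/[HA] = 10^(-0.2878) = 0.515

[A⁻]/[HA] = 0.515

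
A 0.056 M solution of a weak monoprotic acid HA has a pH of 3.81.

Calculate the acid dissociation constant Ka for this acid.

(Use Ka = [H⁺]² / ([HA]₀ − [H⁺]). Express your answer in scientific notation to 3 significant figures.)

[H⁺] = 10^(−pH) = 10^(−3.81) = 1.549e-04 M. For HA ⇌ H⁺ + A⁻, Ka = [H⁺][A⁻]/[HA] = [H⁺]² / ([HA]₀ − [H⁺]) = (1.549e-04)² / (0.056 − 1.549e-04) = 4.30e-07.

K_a = 4.30e-07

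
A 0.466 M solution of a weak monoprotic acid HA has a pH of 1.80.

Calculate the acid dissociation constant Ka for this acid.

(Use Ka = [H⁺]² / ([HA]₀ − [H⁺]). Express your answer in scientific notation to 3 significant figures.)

[H⁺] = 10^(−pH) = 10^(−1.80) = 1.585e-02 M. For HA ⇌ H⁺ + A⁻, Ka = [H⁺][A⁻]/[HA] = [H⁺]² / ([HA]₀ − [H⁺]) = (1.585e-02)² / (0.466 − 1.585e-02) = 5.58e-04.

K_a = 5.58e-04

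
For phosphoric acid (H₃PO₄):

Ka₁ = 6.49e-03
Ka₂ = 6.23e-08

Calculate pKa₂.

pKa₂ = -log(Ka₂) = -log(6.23e-08) = 7.21.

pK_{a2} = 7.21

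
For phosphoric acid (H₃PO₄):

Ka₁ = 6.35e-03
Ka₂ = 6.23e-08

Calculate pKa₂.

pKa₂ = -log(Ka₂) = -log(6.23e-08) = 7.21.

pK_{a2} = 7.21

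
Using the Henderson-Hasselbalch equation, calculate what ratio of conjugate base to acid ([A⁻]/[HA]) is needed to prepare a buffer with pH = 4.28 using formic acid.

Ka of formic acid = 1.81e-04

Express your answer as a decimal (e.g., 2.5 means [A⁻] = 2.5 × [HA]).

pKa = -log(1.81e-04) = 3.7423. pH = pKa + log([A⁻]/[HA]), so log([A⁻]/[HA]) = pH − pKa = 4.28 − 3.7423 = 0.5377. [A⁻]/[HA] = 10^(0.5377) = 3.45

[A⁻]/[HA] = 3.45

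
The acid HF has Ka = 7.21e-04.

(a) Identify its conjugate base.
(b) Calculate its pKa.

(a) The conjugate base is formed by removing one H⁺ from HF, giving F⁻. (b) pKa = -log(Ka) = -log(7.21e-04) = 3.14.

Conjugate base: F⁻; pK_a = 3.14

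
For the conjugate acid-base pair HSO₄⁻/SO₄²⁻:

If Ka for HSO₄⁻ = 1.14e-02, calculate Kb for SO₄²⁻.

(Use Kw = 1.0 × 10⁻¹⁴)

For a conjugate pair Ka × Kb = Kw, so Kb = Kw/Ka = 1.0 × 10⁻¹⁴ / 1.14e-02 = 8.77e-13.

K_b = 8.77e-13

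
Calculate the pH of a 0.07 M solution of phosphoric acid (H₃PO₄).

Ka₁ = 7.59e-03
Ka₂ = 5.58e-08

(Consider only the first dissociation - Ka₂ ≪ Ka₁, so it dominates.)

First dissociation dominates. From Ka₁ = [H⁺][HA⁻]/[H₂A], x² + Ka₁·x − Ka₁·C = 0 with C = 0.07 M and Ka₁ = 7.59e-03. Solving: [H⁺] = (−Ka₁ + √(Ka₁² + 4·Ka₁·C)) / 2 = 1.9565e-02 M. pH = -log(1.9565e-02) = 1.71.

pH = 1.71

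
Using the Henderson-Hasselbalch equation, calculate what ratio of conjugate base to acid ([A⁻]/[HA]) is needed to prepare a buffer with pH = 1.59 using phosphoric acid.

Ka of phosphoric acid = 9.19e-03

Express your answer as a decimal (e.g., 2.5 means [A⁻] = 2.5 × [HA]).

pKa = -log(9.19e-03) = 2.0367. pH = pKa + log([A⁻]/[HA]), so log([A⁻]/[HA]) = pH − pKa = 1.59 − 2.0367 = -0.4467. [A⁻]/[HA] = 10^(-0.4467) = 0.358

[A⁻]/[HA] = 0.358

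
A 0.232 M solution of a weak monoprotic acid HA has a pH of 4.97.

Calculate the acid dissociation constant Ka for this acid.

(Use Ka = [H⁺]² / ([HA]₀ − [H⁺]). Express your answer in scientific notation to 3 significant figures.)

[H⁺] = 10^(−pH) = 10^(−4.97) = 1.072e-05 M. For HA ⇌ H⁺ + A⁻, Ka = [H⁺][A⁻]/[HA] = [H⁺]² / ([HA]₀ − [H⁺]) = (1.072e-05)² / (0.232 − 1.072e-05) = 4.95e-10.

K_a = 4.95e-10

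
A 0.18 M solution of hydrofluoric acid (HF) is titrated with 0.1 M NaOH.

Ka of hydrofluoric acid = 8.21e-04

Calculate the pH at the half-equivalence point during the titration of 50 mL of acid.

At half-equivalence [HA] = [A⁻], so Henderson-Hasselbalch gives pH = pKa = -log(8.21e-04) = 3.09.

pH = pKa = 3.09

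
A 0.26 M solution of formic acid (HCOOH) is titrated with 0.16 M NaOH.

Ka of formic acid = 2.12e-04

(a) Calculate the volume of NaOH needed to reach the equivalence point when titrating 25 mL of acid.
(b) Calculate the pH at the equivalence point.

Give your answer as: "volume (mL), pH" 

moles acid = 0.26 × 25/1000 = 0.0065 mol; V_base = moles/0.16 × 1000 = 40.6 mL. At equivalence only the conjugate base is present: [A⁻] = 0.0065/0.066 = 9.9048e-02 M. Kb = Kw/Ka = 4.72e-11; [OH⁻] = √(Kb × [A⁻]) = 2.1615e-06; pOH = 5.67; pH = 14 - pOH = 8.33.

V = 40.6 mL, pH = 8.33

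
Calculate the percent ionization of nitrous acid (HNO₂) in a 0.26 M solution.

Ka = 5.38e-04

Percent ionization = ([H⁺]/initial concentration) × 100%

Using Ka equilibrium: x² + Ka×x - Ka×C = 0. Solving: [H⁺] = 1.1561e-02. Percent = (1.1561e-02/0.26) × 100

Percent ionization = 4.45%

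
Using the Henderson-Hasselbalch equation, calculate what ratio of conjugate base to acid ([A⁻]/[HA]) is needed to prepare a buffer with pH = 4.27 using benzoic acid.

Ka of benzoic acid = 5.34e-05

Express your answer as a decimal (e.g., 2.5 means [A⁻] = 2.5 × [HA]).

pKa = -log(5.34e-05) = 4.2725. pH = pKa + log([A⁻]/[HA]), so log([A⁻]/[HA]) = pH − pKa = 4.27 − 4.2725 = -0.0025. [A⁻]/[HA] = 10^(-0.0025) = 0.994

[A⁻]/[HA] = 0.994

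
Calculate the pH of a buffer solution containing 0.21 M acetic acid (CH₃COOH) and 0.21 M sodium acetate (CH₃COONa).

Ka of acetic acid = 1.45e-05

pKa = -log(1.45e-05) = 4.84. pH = pKa + log([A⁻]/[HA]) = 4.84 + log(0.21/0.21)

pH = 4.84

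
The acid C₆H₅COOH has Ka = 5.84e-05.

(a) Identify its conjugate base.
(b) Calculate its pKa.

(a) The conjugate base is formed by removing one H⁺ from C₆H₅COOH, giving C₆H₅COO⁻. (b) pKa = -log(Ka) = -log(5.84e-05) = 4.23.

Conjugate base: C₆H₅COO⁻; pK_a = 4.23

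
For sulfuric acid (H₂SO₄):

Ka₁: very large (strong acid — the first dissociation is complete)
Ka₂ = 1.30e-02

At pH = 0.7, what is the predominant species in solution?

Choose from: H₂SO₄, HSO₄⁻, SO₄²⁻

The first dissociation is complete, so H₂SO₄ itself is never the predominant species in water; pKa₂ = -log(1.30e-02) = 1.89. For a polyprotic acid the predominant species crosses at each pKa: below pKa_n the protonated form dominates, above it the deprotonated form does. At pH = 0.7, the predominant species is HSO₄⁻.

HSO₄⁻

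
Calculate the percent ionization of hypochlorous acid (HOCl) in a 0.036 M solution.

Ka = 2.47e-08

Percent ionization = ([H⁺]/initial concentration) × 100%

Using Ka equilibrium: x² + Ka×x - Ka×C = 0. Solving: [H⁺] = 2.9807e-05. Percent = (2.9807e-05/0.036) × 100

Percent ionization = 0.0828%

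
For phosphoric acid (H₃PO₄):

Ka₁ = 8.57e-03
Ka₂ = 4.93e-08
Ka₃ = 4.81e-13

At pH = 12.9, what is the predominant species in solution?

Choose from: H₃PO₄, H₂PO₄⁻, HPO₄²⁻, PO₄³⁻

pKa₁ = 2.07, pKa₂ = 7.31, pKa₃ = 12.32. For a polyprotic acid the predominant species crosses at each pKa: below pKa_n the protonated form dominates, above it the deprotonated form does. At pH = 12.9, the predominant species is PO₄³⁻.

PO₄³⁻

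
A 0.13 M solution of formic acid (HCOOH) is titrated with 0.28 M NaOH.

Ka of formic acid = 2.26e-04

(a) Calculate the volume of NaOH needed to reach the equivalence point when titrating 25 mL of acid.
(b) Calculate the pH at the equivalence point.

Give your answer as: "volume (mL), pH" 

moles acid = 0.13 × 25/1000 = 0.00325 mol; V_base = moles/0.28 × 1000 = 11.6 mL. At equivalence only the conjugate base is present: [A⁻] = 0.00325/0.037 = 8.8780e-02 M. Kb = Kw/Ka = 4.42e-11; [OH⁻] = √(Kb × [A⁻]) = 1.9820e-06; pOH = 5.70; pH = 14 - pOH = 8.30.

V = 11.6 mL, pH = 8.30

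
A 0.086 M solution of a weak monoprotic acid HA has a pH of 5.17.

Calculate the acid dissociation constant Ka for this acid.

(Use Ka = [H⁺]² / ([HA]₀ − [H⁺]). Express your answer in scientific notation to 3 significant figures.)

[H⁺] = 10^(−pH) = 10^(−5.17) = 6.761e-06 M. For HA ⇌ H⁺ + A⁻, Ka = [H⁺][A⁻]/[HA] = [H⁺]² / ([HA]₀ − [H⁺]) = (6.761e-06)² / (0.086 − 6.761e-06) = 5.32e-10.

K_a = 5.32e-10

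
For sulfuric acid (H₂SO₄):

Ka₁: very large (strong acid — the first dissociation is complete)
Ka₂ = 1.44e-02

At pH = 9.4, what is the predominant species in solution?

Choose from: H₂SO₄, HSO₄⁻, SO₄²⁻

The first dissociation is complete, so H₂SO₄ itself is never the predominant species in water; pKa₂ = -log(1.44e-02) = 1.84. For a polyprotic acid the predominant species crosses at each pKa: below pKa_n the protonated form dominates, above it the deprotonated form does. At pH = 9.4, the predominant species is SO₄²⁻.

SO₄²⁻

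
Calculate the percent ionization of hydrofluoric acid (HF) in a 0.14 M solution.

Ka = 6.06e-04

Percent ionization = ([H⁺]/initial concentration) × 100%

Using Ka equilibrium: x² + Ka×x - Ka×C = 0. Solving: [H⁺] = 8.9128e-03. Percent = (8.9128e-03/0.14) × 100

Percent ionization = 6.37%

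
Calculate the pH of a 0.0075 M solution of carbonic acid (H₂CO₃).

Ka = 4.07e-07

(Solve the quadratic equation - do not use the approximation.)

x² + Ka×x - Ka×C = 0. Using quadratic formula: [H⁺] = 5.5046e-05

pH = 4.26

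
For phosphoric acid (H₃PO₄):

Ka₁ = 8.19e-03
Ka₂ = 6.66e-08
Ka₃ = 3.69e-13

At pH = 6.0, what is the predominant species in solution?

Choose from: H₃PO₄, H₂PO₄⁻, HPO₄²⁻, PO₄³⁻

pKa₁ = 2.09, pKa₂ = 7.18, pKa₃ = 12.43. For a polyprotic acid the predominant species crosses at each pKa: below pKa_n the protonated form dominates, above it the deprotonated form does. At pH = 6.0, the predominant species is H₂PO₄⁻.

H₂PO₄⁻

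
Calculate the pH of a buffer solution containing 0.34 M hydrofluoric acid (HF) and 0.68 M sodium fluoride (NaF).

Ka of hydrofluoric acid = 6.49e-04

pKa = -log(6.49e-04) = 3.19. pH = pKa + log([A⁻]/[HA]) = 3.19 + log(0.68/0.34)

pH = 3.49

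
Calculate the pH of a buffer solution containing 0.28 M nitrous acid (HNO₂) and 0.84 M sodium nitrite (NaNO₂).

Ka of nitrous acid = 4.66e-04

pKa = -log(4.66e-04) = 3.33. pH = pKa + log([A⁻]/[HA]) = 3.33 + log(0.84/0.28)

pH = 3.81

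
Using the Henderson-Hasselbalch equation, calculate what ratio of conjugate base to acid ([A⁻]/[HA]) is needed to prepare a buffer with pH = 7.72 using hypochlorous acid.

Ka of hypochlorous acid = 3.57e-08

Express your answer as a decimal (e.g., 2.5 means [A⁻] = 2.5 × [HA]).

pKa = -log(3.57e-08) = 7.4473. pH = pKa + log([A⁻]/[HA]), so log([A⁻]/[HA]) = pH − pKa = 7.72 − 7.4473 = 0.2727. [A⁻]/[HA] = 10^(0.2727) = 1.87

[A⁻]/[HA] = 1.87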